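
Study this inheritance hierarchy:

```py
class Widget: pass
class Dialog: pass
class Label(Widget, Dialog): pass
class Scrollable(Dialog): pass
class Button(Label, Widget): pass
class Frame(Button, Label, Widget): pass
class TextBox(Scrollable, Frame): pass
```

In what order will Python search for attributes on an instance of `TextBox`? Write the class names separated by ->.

TextBox -> Scrollable -> Frame -> Button -> Label -> Widget -> Dialog -> object

L[TextBox] = TextBox + merge(L[Scrollable], L[Frame], [Scrollable Frame])
  take Scrollable:  [Scrollable Dialog object] + [Frame Button Label Widget Dialog object] + [Scrollable Frame]
  take Frame:  [Dialog object] + [Frame Button Label Widget Dialog object] + [Frame]
  take Button:  [Dialog object] + [Button Label Widget Dialog object]
  take Label:  [Dialog object] + [Label Widget Dialog object]
  take Widget:  [Dialog object] + [Widget Dialog object]
  take Dialog:  [Dialog object] + [Dialog object]
  take object:  [object] + [object]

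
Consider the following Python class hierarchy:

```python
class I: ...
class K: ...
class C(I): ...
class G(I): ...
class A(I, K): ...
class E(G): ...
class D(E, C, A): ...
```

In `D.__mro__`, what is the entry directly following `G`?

L[D] = D + merge(L[E], L[C], L[A], [E C A])
  take E:  [E G I object] + [C I object] + [A I K object] + [E C A]
  take G:  [G I object] + [C I object] + [A I K object] + [C A]
  take C:  [I object] + [C I object] + [A I K object] + [C A]
  take A:  [I object] + [I object] + [A I K object] + [A]
  take I:  [I object] + [I object] + [I K object]
  take K:  [object] + [object] + [K object]
  take object:  [object] + [object] + [object]
MRO: D E G C A I K object
G is at position 2; next is C.

C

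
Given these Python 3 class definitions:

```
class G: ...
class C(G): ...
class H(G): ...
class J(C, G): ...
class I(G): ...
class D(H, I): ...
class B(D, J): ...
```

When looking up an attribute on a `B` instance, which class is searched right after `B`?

D

L[B] = B + merge(L[D], L[J], [D J])
  take D:  [D H I G object] + [J C G object] + [D J]
  take H:  [H I G object] + [J C G object] + [J]
  take I:  [I G object] + [J C G object] + [J]
  take J:  [G object] + [J C G object] + [J]
  take C:  [G object] + [C G object]
  take G:  [G object] + [G object]
  take object:  [object] + [object]
MRO: B D H I J C G object
B is at position 0; next is D.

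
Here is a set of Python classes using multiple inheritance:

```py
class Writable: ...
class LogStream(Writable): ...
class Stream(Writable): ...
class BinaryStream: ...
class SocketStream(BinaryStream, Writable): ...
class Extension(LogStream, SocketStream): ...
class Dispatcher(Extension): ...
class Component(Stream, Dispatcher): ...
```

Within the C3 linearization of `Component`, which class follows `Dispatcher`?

Extension

L[Component] = Component + merge(L[Stream], L[Dispatcher], [Stream Dispatcher])
  take Stream:  [Stream Writable object] + [Dispatcher Extension LogStream SocketStream BinaryStream Writable object] + [Stream Dispatcher]
  take Dispatcher:  [Writable object] + [Dispatcher Extension LogStream SocketStream BinaryStream Writable object] + [Dispatcher]
  take Extension:  [Writable object] + [Extension LogStream SocketStream BinaryStream Writable object]
  take LogStream:  [Writable object] + [LogStream SocketStream BinaryStream Writable object]
  take SocketStream:  [Writable object] + [SocketStream BinaryStream Writable object]
  take BinaryStream:  [Writable object] + [BinaryStream Writable object]
  take Writable:  [Writable object] + [Writable object]
  take object:  [object] + [object]
MRO: Component Stream Dispatcher Extension LogStream SocketStream BinaryStream Writable object
Dispatcher is at position 2; next is Extension.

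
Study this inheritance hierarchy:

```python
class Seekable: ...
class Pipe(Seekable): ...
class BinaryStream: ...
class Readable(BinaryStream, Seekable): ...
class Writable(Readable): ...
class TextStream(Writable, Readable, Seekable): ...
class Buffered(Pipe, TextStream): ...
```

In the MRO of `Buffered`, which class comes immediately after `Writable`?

L[Buffered] = Buffered + merge(L[Pipe], L[TextStream], [Pipe TextStream])
  take Pipe:  [Pipe Seekable object] + [TextStream Writable Readable BinaryStream Seekable object] + [Pipe TextStream]
  take TextStream:  [Seekable object] + [TextStream Writable Readable BinaryStream Seekable object] + [TextStream]
  take Writable:  [Seekable object] + [Writable Readable BinaryStream Seekable object]
  take Readable:  [Seekable object] + [Readable BinaryStream Seekable object]
  take BinaryStream:  [Seekable object] + [BinaryStream Seekable object]
  take Seekable:  [Seekable object] + [Seekable object]
  take object:  [object] + [object]
MRO: Buffered Pipe TextStream Writable Readable BinaryStream Seekable object
Writable is at position 3; next is Readable.

Readable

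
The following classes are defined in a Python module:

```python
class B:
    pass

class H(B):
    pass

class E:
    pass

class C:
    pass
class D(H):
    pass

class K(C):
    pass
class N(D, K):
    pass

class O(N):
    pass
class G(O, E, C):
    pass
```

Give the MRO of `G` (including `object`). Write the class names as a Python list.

[G, O, N, D, H, B, K, E, C, object]

L[G] = G + merge(L[O], L[E], L[C], [O E C])
  take O:  [O N D H B K C object] + [E object] + [C object] + [O E C]
  take N:  [N D H B K C object] + [E object] + [C object] + [E C]
  take D:  [D H B K C object] + [E object] + [C object] + [E C]
  take H:  [H B K C object] + [E object] + [C object] + [E C]
  take B:  [B K C object] + [E object] + [C object] + [E C]
  take K:  [K C object] + [E object] + [C object] + [E C]
  take E:  [C object] + [E object] + [C object] + [E C]
  take C:  [C object] + [object] + [C object] + [C]
  take object:  [object] + [object] + [object]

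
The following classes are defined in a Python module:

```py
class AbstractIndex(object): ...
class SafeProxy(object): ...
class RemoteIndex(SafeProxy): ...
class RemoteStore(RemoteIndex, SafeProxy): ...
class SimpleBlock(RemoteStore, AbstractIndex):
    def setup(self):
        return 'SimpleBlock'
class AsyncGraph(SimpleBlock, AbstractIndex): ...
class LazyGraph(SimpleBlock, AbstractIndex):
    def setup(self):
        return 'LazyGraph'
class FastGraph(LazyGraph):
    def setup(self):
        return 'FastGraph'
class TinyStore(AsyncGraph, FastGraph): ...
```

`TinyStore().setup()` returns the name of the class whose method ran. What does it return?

L[TinyStore] = TinyStore + merge(L[AsyncGraph], L[FastGraph], [AsyncGraph FastGraph])
  take AsyncGraph:  [AsyncGraph SimpleBlock RemoteStore RemoteIndex SafeProxy AbstractIndex object] + [FastGraph LazyGraph SimpleBlock RemoteStore RemoteIndex SafeProxy AbstractIndex object] + [AsyncGraph FastGraph]
  take FastGraph:  [SimpleBlock RemoteStore RemoteIndex SafeProxy AbstractIndex object] + [FastGraph LazyGraph SimpleBlock RemoteStore RemoteIndex SafeProxy AbstractIndex object] + [FastGraph]
  take LazyGraph:  [SimpleBlock RemoteStore RemoteIndex SafeProxy AbstractIndex object] + [LazyGraph SimpleBlock RemoteStore RemoteIndex SafeProxy AbstractIndex object]
  take SimpleBlock:  [SimpleBlock RemoteStore RemoteIndex SafeProxy AbstractIndex object] + [SimpleBlock RemoteStore RemoteIndex SafeProxy AbstractIndex object]
  take RemoteStore:  [RemoteStore RemoteIndex SafeProxy AbstractIndex object] + [RemoteStore RemoteIndex SafeProxy AbstractIndex object]
  take RemoteIndex:  [RemoteIndex SafeProxy AbstractIndex object] + [RemoteIndex SafeProxy AbstractIndex object]
  take SafeProxy:  [SafeProxy AbstractIndex object] + [SafeProxy AbstractIndex object]
  take AbstractIndex:  [AbstractIndex object] + [AbstractIndex object]
  take object:  [object] + [object]
MRO: TinyStore AsyncGraph FastGraph LazyGraph SimpleBlock RemoteStore RemoteIndex SafeProxy AbstractIndex object
setup is defined in: FastGraph, LazyGraph, SimpleBlock. First along the MRO is FastGraph.

FastGraph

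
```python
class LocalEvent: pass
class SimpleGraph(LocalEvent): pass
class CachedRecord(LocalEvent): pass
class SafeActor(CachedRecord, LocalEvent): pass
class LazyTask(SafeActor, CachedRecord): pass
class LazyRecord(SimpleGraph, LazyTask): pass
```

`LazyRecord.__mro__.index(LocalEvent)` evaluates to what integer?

L[LazyRecord] = LazyRecord + merge(L[SimpleGraph], L[LazyTask], [SimpleGraph LazyTask])
  take SimpleGraph:  [SimpleGraph LocalEvent object] + [LazyTask SafeActor CachedRecord LocalEvent object] + [SimpleGraph LazyTask]
  take LazyTask:  [LocalEvent object] + [LazyTask SafeActor CachedRecord LocalEvent object] + [LazyTask]
  take SafeActor:  [LocalEvent object] + [SafeActor CachedRecord LocalEvent object]
  take CachedRecord:  [LocalEvent object] + [CachedRecord LocalEvent object]
  take LocalEvent:  [LocalEvent object] + [LocalEvent object]
  take object:  [object] + [object]
MRO: LazyRecord SimpleGraph LazyTask SafeActor CachedRecord LocalEvent object
LocalEvent sits at index 5.

5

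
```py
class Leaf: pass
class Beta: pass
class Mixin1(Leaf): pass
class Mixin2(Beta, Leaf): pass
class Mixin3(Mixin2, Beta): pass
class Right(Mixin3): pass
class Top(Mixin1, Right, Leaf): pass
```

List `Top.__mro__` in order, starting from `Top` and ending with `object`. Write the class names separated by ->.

Top -> Mixin1 -> Right -> Mixin3 -> Mixin2 -> Beta -> Leaf -> object

L[Top] = Top + merge(L[Mixin1], L[Right], L[Leaf], [Mixin1 Right Leaf])
  take Mixin1:  [Mixin1 Leaf object] + [Right Mixin3 Mixin2 Beta Leaf object] + [Leaf object] + [Mixin1 Right Leaf]
  take Right:  [Leaf object] + [Right Mixin3 Mixin2 Beta Leaf object] + [Leaf object] + [Right Leaf]
  take Mixin3:  [Leaf object] + [Mixin3 Mixin2 Beta Leaf object] + [Leaf object] + [Leaf]
  take Mixin2:  [Leaf object] + [Mixin2 Beta Leaf object] + [Leaf object] + [Leaf]
  take Beta:  [Leaf object] + [Beta Leaf object] + [Leaf object] + [Leaf]
  take Leaf:  [Leaf object] + [Leaf object] + [Leaf object] + [Leaf]
  take object:  [object] + [object] + [object]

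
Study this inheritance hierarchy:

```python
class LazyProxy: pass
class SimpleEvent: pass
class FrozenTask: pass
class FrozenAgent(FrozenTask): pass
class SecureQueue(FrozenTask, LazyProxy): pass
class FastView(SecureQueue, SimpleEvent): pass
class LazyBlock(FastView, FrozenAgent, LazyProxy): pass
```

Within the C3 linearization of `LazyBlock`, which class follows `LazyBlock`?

FastView

L[LazyBlock] = LazyBlock + merge(L[FastView], L[FrozenAgent], L[LazyProxy], [FastView FrozenAgent LazyProxy])
  take FastView:  [FastView SecureQueue FrozenTask LazyProxy SimpleEvent object] + [FrozenAgent FrozenTask object] + [LazyProxy object] + [FastView FrozenAgent LazyProxy]
  take SecureQueue:  [SecureQueue FrozenTask LazyProxy SimpleEvent object] + [FrozenAgent FrozenTask object] + [LazyProxy object] + [FrozenAgent LazyProxy]
  take FrozenAgent:  [FrozenTask LazyProxy SimpleEvent object] + [FrozenAgent FrozenTask object] + [LazyProxy object] + [FrozenAgent LazyProxy]
  take FrozenTask:  [FrozenTask LazyProxy SimpleEvent object] + [FrozenTask object] + [LazyProxy object] + [LazyProxy]
  take LazyProxy:  [LazyProxy SimpleEvent object] + [object] + [LazyProxy object] + [LazyProxy]
  take SimpleEvent:  [SimpleEvent object] + [object] + [object]
  take object:  [object] + [object] + [object]
MRO: LazyBlock FastView SecureQueue FrozenAgent FrozenTask LazyProxy SimpleEvent object
LazyBlock is at position 0; next is FastView.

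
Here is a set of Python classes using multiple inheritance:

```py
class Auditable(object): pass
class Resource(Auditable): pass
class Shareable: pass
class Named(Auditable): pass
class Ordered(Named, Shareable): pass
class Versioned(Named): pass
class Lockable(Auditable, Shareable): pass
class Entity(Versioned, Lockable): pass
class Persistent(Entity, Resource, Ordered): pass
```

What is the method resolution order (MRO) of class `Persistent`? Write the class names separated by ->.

Persistent -> Entity -> Versioned -> Resource -> Ordered -> Named -> Lockable -> Auditable -> Shareable -> object

L[Persistent] = Persistent + merge(L[Entity], L[Resource], L[Ordered], [Entity Resource Ordered])
  take Entity:  [Entity Versioned Named Lockable Auditable Shareable object] + [Resource Auditable object] + [Ordered Named Auditable Shareable object] + [Entity Resource Ordered]
  take Versioned:  [Versioned Named Lockable Auditable Shareable object] + [Resource Auditable object] + [Ordered Named Auditable Shareable object] + [Resource Ordered]
  take Resource:  [Named Lockable Auditable Shareable object] + [Resource Auditable object] + [Ordered Named Auditable Shareable object] + [Resource Ordered]
  take Ordered:  [Named Lockable Auditable Shareable object] + [Auditable object] + [Ordered Named Auditable Shareable object] + [Ordered]
  take Named:  [Named Lockable Auditable Shareable object] + [Auditable object] + [Named Auditable Shareable object]
  take Lockable:  [Lockable Auditable Shareable object] + [Auditable object] + [Auditable Shareable object]
  take Auditable:  [Auditable Shareable object] + [Auditable object] + [Auditable Shareable object]
  take Shareable:  [Shareable object] + [object] + [Shareable object]
  take object:  [object] + [object] + [object]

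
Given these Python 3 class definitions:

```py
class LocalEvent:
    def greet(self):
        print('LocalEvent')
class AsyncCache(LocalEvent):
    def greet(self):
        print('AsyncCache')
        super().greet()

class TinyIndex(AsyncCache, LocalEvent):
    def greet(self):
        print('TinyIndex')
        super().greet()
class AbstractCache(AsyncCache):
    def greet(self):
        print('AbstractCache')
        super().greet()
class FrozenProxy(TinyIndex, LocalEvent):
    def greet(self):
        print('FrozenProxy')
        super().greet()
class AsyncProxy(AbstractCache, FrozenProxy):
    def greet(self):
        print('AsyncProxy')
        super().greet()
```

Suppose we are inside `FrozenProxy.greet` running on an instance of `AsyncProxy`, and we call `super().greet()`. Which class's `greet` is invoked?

L[AsyncProxy] = AsyncProxy + merge(L[AbstractCache], L[FrozenProxy], [AbstractCache FrozenProxy])
  take AbstractCache:  [AbstractCache AsyncCache LocalEvent object] + [FrozenProxy TinyIndex AsyncCache LocalEvent object] + [AbstractCache FrozenProxy]
  take FrozenProxy:  [AsyncCache LocalEvent object] + [FrozenProxy TinyIndex AsyncCache LocalEvent object] + [FrozenProxy]
  take TinyIndex:  [AsyncCache LocalEvent object] + [TinyIndex AsyncCache LocalEvent object]
  take AsyncCache:  [AsyncCache LocalEvent object] + [AsyncCache LocalEvent object]
  take LocalEvent:  [LocalEvent object] + [LocalEvent object]
  take object:  [object] + [object]
MRO: AsyncProxy AbstractCache FrozenProxy TinyIndex AsyncCache LocalEvent object
super() in FrozenProxy.greet on a AsyncProxy instance goes to the class after FrozenProxy in AsyncProxy's MRO: TinyIndex.

TinyIndex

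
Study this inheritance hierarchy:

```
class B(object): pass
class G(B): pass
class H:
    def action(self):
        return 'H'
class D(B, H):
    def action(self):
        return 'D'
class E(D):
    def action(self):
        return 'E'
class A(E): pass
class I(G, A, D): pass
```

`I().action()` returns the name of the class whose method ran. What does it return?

L[I] = I + merge(L[G], L[A], L[D], [G A D])
  take G:  [G B object] + [A E D B H object] + [D B H object] + [G A D]
  take A:  [B object] + [A E D B H object] + [D B H object] + [A D]
  take E:  [B object] + [E D B H object] + [D B H object] + [D]
  take D:  [B object] + [D B H object] + [D B H object] + [D]
  take B:  [B object] + [B H object] + [B H object]
  take H:  [object] + [H object] + [H object]
  take object:  [object] + [object] + [object]
MRO: I G A E D B H object
action is defined in: D, E, H. First along the MRO is E.

E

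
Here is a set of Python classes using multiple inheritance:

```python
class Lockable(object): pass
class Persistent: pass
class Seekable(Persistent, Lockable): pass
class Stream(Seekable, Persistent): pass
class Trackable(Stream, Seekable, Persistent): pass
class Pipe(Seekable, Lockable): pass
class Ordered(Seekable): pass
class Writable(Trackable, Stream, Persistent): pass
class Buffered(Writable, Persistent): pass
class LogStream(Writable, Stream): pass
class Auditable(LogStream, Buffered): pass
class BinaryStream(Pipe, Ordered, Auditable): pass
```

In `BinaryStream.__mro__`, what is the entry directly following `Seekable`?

L[BinaryStream] = BinaryStream + merge(L[Pipe], L[Ordered], L[Auditable], [Pipe Ordered Auditable])
  take Pipe:  [Pipe Seekable Persistent Lockable object] + [Ordered Seekable Persistent Lockable object] + [Auditable LogStream Buffered Writable Trackable Stream Seekable Persistent Lockable object] + [Pipe Ordered Auditable]
  take Ordered:  [Seekable Persistent Lockable object] + [Ordered Seekable Persistent Lockable object] + [Auditable LogStream Buffered Writable Trackable Stream Seekable Persistent Lockable object] + [Ordered Auditable]
  take Auditable:  [Seekable Persistent Lockable object] + [Seekable Persistent Lockable object] + [Auditable LogStream Buffered Writable Trackable Stream Seekable Persistent Lockable object] + [Auditable]
  take LogStream:  [Seekable Persistent Lockable object] + [Seekable Persistent Lockable object] + [LogStream Buffered Writable Trackable Stream Seekable Persistent Lockable object]
  take Buffered:  [Seekable Persistent Lockable object] + [Seekable Persistent Lockable object] + [Buffered Writable Trackable Stream Seekable Persistent Lockable object]
  take Writable:  [Seekable Persistent Lockable object] + [Seekable Persistent Lockable object] + [Writable Trackable Stream Seekable Persistent Lockable object]
  take Trackable:  [Seekable Persistent Lockable object] + [Seekable Persistent Lockable object] + [Trackable Stream Seekable Persistent Lockable object]
  take Stream:  [Seekable Persistent Lockable object] + [Seekable Persistent Lockable object] + [Stream Seekable Persistent Lockable object]
  take Seekable:  [Seekable Persistent Lockable object] + [Seekable Persistent Lockable object] + [Seekable Persistent Lockable object]
  take Persistent:  [Persistent Lockable object] + [Persistent Lockable object] + [Persistent Lockable object]
  take Lockable:  [Lockable object] + [Lockable object] + [Lockable object]
  take object:  [object] + [object] + [object]
MRO: BinaryStream Pipe Ordered Auditable LogStream Buffered Writable Trackable Stream Seekable Persistent Lockable object
Seekable is at position 9; next is Persistent.

Persistent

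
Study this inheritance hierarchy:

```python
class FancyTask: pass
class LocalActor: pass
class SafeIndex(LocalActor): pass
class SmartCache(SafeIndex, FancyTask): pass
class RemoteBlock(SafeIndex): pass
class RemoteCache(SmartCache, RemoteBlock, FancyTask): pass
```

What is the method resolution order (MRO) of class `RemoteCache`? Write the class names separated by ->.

L[RemoteCache] = RemoteCache + merge(L[SmartCache], L[RemoteBlock], L[FancyTask], [SmartCache RemoteBlock FancyTask])
  take SmartCache:  [SmartCache SafeIndex LocalActor FancyTask object] + [RemoteBlock SafeIndex LocalActor object] + [FancyTask object] + [SmartCache RemoteBlock FancyTask]
  take RemoteBlock:  [SafeIndex LocalActor FancyTask object] + [RemoteBlock SafeIndex LocalActor object] + [FancyTask object] + [RemoteBlock FancyTask]
  take SafeIndex:  [SafeIndex LocalActor FancyTask object] + [SafeIndex LocalActor object] + [FancyTask object] + [FancyTask]
  take LocalActor:  [LocalActor FancyTask object] + [LocalActor object] + [FancyTask object] + [FancyTask]
  take FancyTask:  [FancyTask object] + [object] + [FancyTask object] + [FancyTask]
  take object:  [object] + [object] + [object]

RemoteCache -> SmartCache -> RemoteBlock -> SafeIndex -> LocalActor -> FancyTask -> object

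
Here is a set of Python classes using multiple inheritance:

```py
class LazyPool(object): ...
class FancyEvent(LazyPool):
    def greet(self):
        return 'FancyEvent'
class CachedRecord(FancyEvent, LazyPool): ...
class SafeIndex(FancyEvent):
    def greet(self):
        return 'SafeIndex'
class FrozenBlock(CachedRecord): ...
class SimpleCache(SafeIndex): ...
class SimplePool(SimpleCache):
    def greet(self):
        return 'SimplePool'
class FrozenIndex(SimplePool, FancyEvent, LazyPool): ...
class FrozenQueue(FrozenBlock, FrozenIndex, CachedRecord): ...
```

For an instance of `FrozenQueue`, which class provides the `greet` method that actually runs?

L[FrozenQueue] = FrozenQueue + merge(L[FrozenBlock], L[FrozenIndex], L[CachedRecord], [FrozenBlock FrozenIndex CachedRecord])
  take FrozenBlock:  [FrozenBlock CachedRecord FancyEvent LazyPool object] + [FrozenIndex SimplePool SimpleCache SafeIndex FancyEvent LazyPool object] + [CachedRecord FancyEvent LazyPool object] + [FrozenBlock FrozenIndex CachedRecord]
  take FrozenIndex:  [CachedRecord FancyEvent LazyPool object] + [FrozenIndex SimplePool SimpleCache SafeIndex FancyEvent LazyPool object] + [CachedRecord FancyEvent LazyPool object] + [FrozenIndex CachedRecord]
  take CachedRecord:  [CachedRecord FancyEvent LazyPool object] + [SimplePool SimpleCache SafeIndex FancyEvent LazyPool object] + [CachedRecord FancyEvent LazyPool object] + [CachedRecord]
  take SimplePool:  [FancyEvent LazyPool object] + [SimplePool SimpleCache SafeIndex FancyEvent LazyPool object] + [FancyEvent LazyPool object]
  take SimpleCache:  [FancyEvent LazyPool object] + [SimpleCache SafeIndex FancyEvent LazyPool object] + [FancyEvent LazyPool object]
  take SafeIndex:  [FancyEvent LazyPool object] + [SafeIndex FancyEvent LazyPool object] + [FancyEvent LazyPool object]
  take FancyEvent:  [FancyEvent LazyPool object] + [FancyEvent LazyPool object] + [FancyEvent LazyPool object]
  take LazyPool:  [LazyPool object] + [LazyPool object] + [LazyPool object]
  take object:  [object] + [object] + [object]
MRO: FrozenQueue FrozenBlock FrozenIndex CachedRecord SimplePool SimpleCache SafeIndex FancyEvent LazyPool object
greet is defined in: FancyEvent, SafeIndex, SimplePool. First along the MRO is SimplePool.

SimplePool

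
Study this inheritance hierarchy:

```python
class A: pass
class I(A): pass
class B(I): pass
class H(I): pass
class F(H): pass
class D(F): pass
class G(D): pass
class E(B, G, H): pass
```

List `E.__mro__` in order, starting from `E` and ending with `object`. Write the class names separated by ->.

E -> B -> G -> D -> F -> H -> I -> A -> object

L[E] = E + merge(L[B], L[G], L[H], [B G H])
  take B:  [B I A object] + [G D F H I A object] + [H I A object] + [B G H]
  take G:  [I A object] + [G D F H I A object] + [H I A object] + [G H]
  take D:  [I A object] + [D F H I A object] + [H I A object] + [H]
  take F:  [I A object] + [F H I A object] + [H I A object] + [H]
  take H:  [I A object] + [H I A object] + [H I A object] + [H]
  take I:  [I A object] + [I A object] + [I A object]
  take A:  [A object] + [A object] + [A object]
  take object:  [object] + [object] + [object]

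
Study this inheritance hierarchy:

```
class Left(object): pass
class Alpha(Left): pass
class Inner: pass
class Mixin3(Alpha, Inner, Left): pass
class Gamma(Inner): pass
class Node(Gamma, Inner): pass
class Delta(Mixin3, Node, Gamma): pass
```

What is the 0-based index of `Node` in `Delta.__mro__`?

L[Delta] = Delta + merge(L[Mixin3], L[Node], L[Gamma], [Mixin3 Node Gamma])
  take Mixin3:  [Mixin3 Alpha Inner Left object] + [Node Gamma Inner object] + [Gamma Inner object] + [Mixin3 Node Gamma]
  take Alpha:  [Alpha Inner Left object] + [Node Gamma Inner object] + [Gamma Inner object] + [Node Gamma]
  take Node:  [Inner Left object] + [Node Gamma Inner object] + [Gamma Inner object] + [Node Gamma]
  take Gamma:  [Inner Left object] + [Gamma Inner object] + [Gamma Inner object] + [Gamma]
  take Inner:  [Inner Left object] + [Inner object] + [Inner object]
  take Left:  [Left object] + [object] + [object]
  take object:  [object] + [object] + [object]
MRO: Delta Mixin3 Alpha Node Gamma Inner Left object
Node sits at index 3.

3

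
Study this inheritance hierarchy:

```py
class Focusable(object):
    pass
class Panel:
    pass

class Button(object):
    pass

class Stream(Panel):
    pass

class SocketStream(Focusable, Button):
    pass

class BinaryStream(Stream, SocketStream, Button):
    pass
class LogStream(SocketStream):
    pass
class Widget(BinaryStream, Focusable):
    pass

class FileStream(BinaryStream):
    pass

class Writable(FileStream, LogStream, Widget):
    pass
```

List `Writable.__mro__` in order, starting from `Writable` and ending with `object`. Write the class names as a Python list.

L[Writable] = Writable + merge(L[FileStream], L[LogStream], L[Widget], [FileStream LogStream Widget])
  take FileStream:  [FileStream BinaryStream Stream Panel SocketStream Focusable Button object] + [LogStream SocketStream Focusable Button object] + [Widget BinaryStream Stream Panel SocketStream Focusable Button object] + [FileStream LogStream Widget]
  take LogStream:  [BinaryStream Stream Panel SocketStream Focusable Button object] + [LogStream SocketStream Focusable Button object] + [Widget BinaryStream Stream Panel SocketStream Focusable Button object] + [LogStream Widget]
  take Widget:  [BinaryStream Stream Panel SocketStream Focusable Button object] + [SocketStream Focusable Button object] + [Widget BinaryStream Stream Panel SocketStream Focusable Button object] + [Widget]
  take BinaryStream:  [BinaryStream Stream Panel SocketStream Focusable Button object] + [SocketStream Focusable Button object] + [BinaryStream Stream Panel SocketStream Focusable Button object]
  take Stream:  [Stream Panel SocketStream Focusable Button object] + [SocketStream Focusable Button object] + [Stream Panel SocketStream Focusable Button object]
  take Panel:  [Panel SocketStream Focusable Button object] + [SocketStream Focusable Button object] + [Panel SocketStream Focusable Button object]
  take SocketStream:  [SocketStream Focusable Button object] + [SocketStream Focusable Button object] + [SocketStream Focusable Button object]
  take Focusable:  [Focusable Button object] + [Focusable Button object] + [Focusable Button object]
  take Button:  [Button object] + [Button object] + [Button object]
  take object:  [object] + [object] + [object]

[Writable, FileStream, LogStream, Widget, BinaryStream, Stream, Panel, SocketStream, Focusable, Button, object]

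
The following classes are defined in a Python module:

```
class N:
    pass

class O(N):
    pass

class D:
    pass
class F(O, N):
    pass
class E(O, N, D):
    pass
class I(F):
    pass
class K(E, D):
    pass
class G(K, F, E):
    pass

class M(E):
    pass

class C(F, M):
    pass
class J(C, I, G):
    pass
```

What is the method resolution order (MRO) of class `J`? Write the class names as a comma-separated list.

J, C, I, G, K, F, M, E, O, N, D, object

L[J] = J + merge(L[C], L[I], L[G], [C I G])
  take C:  [C F M E O N D object] + [I F O N object] + [G K F E O N D object] + [C I G]
  take I:  [F M E O N D object] + [I F O N object] + [G K F E O N D object] + [I G]
  take G:  [F M E O N D object] + [F O N object] + [G K F E O N D object] + [G]
  take K:  [F M E O N D object] + [F O N object] + [K F E O N D object]
  take F:  [F M E O N D object] + [F O N object] + [F E O N D object]
  take M:  [M E O N D object] + [O N object] + [E O N D object]
  take E:  [E O N D object] + [O N object] + [E O N D object]
  take O:  [O N D object] + [O N object] + [O N D object]
  take N:  [N D object] + [N object] + [N D object]
  take D:  [D object] + [object] + [D object]
  take object:  [object] + [object] + [object]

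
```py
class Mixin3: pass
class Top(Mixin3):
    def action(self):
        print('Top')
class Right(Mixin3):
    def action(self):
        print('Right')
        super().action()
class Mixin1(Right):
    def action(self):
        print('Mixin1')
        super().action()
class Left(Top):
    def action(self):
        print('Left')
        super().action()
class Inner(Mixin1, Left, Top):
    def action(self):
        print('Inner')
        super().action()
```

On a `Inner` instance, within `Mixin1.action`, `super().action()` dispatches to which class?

L[Inner] = Inner + merge(L[Mixin1], L[Left], L[Top], [Mixin1 Left Top])
  take Mixin1:  [Mixin1 Right Mixin3 object] + [Left Top Mixin3 object] + [Top Mixin3 object] + [Mixin1 Left Top]
  take Right:  [Right Mixin3 object] + [Left Top Mixin3 object] + [Top Mixin3 object] + [Left Top]
  take Left:  [Mixin3 object] + [Left Top Mixin3 object] + [Top Mixin3 object] + [Left Top]
  take Top:  [Mixin3 object] + [Top Mixin3 object] + [Top Mixin3 object] + [Top]
  take Mixin3:  [Mixin3 object] + [Mixin3 object] + [Mixin3 object]
  take object:  [object] + [object] + [object]
MRO: Inner Mixin1 Right Left Top Mixin3 object
super() in Mixin1.action on a Inner instance goes to the class after Mixin1 in Inner's MRO: Right.

Right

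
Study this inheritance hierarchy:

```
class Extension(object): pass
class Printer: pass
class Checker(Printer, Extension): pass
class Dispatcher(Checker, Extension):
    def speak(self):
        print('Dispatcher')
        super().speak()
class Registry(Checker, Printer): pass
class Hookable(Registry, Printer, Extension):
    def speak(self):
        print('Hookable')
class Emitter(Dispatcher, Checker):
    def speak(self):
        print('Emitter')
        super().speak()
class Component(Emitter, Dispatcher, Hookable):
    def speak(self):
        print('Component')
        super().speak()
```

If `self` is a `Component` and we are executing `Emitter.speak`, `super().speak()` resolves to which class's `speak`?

L[Component] = Component + merge(L[Emitter], L[Dispatcher], L[Hookable], [Emitter Dispatcher Hookable])
  take Emitter:  [Emitter Dispatcher Checker Printer Extension object] + [Dispatcher Checker Printer Extension object] + [Hookable Registry Checker Printer Extension object] + [Emitter Dispatcher Hookable]
  take Dispatcher:  [Dispatcher Checker Printer Extension object] + [Dispatcher Checker Printer Extension object] + [Hookable Registry Checker Printer Extension object] + [Dispatcher Hookable]
  take Hookable:  [Checker Printer Extension object] + [Checker Printer Extension object] + [Hookable Registry Checker Printer Extension object] + [Hookable]
  take Registry:  [Checker Printer Extension object] + [Checker Printer Extension object] + [Registry Checker Printer Extension object]
  take Checker:  [Checker Printer Extension object] + [Checker Printer Extension object] + [Checker Printer Extension object]
  take Printer:  [Printer Extension object] + [Printer Extension object] + [Printer Extension object]
  take Extension:  [Extension object] + [Extension object] + [Extension object]
  take object:  [object] + [object] + [object]
MRO: Component Emitter Dispatcher Hookable Registry Checker Printer Extension object
super() in Emitter.speak on a Component instance goes to the class after Emitter in Component's MRO: Dispatcher.

Dispatcher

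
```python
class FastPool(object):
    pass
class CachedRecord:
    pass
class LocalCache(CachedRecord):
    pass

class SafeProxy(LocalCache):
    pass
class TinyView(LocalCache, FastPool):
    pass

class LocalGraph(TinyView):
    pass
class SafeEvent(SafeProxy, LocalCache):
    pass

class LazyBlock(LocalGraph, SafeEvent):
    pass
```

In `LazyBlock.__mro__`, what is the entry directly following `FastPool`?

L[LazyBlock] = LazyBlock + merge(L[LocalGraph], L[SafeEvent], [LocalGraph SafeEvent])
  take LocalGraph:  [LocalGraph TinyView LocalCache CachedRecord FastPool object] + [SafeEvent SafeProxy LocalCache CachedRecord object] + [LocalGraph SafeEvent]
  take TinyView:  [TinyView LocalCache CachedRecord FastPool object] + [SafeEvent SafeProxy LocalCache CachedRecord object] + [SafeEvent]
  take SafeEvent:  [LocalCache CachedRecord FastPool object] + [SafeEvent SafeProxy LocalCache CachedRecord object] + [SafeEvent]
  take SafeProxy:  [LocalCache CachedRecord FastPool object] + [SafeProxy LocalCache CachedRecord object]
  take LocalCache:  [LocalCache CachedRecord FastPool object] + [LocalCache CachedRecord object]
  take CachedRecord:  [CachedRecord FastPool object] + [CachedRecord object]
  take FastPool:  [FastPool object] + [object]
  take object:  [object] + [object]
MRO: LazyBlock LocalGraph TinyView SafeEvent SafeProxy LocalCache CachedRecord FastPool object
FastPool is at position 7; next is object.

object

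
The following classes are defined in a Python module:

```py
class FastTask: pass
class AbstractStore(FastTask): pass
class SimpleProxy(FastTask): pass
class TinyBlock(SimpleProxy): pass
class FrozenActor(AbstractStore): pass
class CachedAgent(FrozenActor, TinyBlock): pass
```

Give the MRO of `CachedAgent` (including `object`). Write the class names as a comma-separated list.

CachedAgent, FrozenActor, AbstractStore, TinyBlock, SimpleProxy, FastTask, object

L[CachedAgent] = CachedAgent + merge(L[FrozenActor], L[TinyBlock], [FrozenActor TinyBlock])
  take FrozenActor:  [FrozenActor AbstractStore FastTask object] + [TinyBlock SimpleProxy FastTask object] + [FrozenActor TinyBlock]
  take AbstractStore:  [AbstractStore FastTask object] + [TinyBlock SimpleProxy FastTask object] + [TinyBlock]
  take TinyBlock:  [FastTask object] + [TinyBlock SimpleProxy FastTask object] + [TinyBlock]
  take SimpleProxy:  [FastTask object] + [SimpleProxy FastTask object]
  take FastTask:  [FastTask object] + [FastTask object]
  take object:  [object] + [object]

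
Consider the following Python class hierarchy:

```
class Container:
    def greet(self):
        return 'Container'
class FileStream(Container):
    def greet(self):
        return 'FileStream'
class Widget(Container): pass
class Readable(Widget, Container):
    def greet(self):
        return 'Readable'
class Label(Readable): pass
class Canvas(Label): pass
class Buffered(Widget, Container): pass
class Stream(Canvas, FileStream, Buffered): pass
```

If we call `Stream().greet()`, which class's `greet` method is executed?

Readable

L[Stream] = Stream + merge(L[Canvas], L[FileStream], L[Buffered], [Canvas FileStream Buffered])
  take Canvas:  [Canvas Label Readable Widget Container object] + [FileStream Container object] + [Buffered Widget Container object] + [Canvas FileStream Buffered]
  take Label:  [Label Readable Widget Container object] + [FileStream Container object] + [Buffered Widget Container object] + [FileStream Buffered]
  take Readable:  [Readable Widget Container object] + [FileStream Container object] + [Buffered Widget Container object] + [FileStream Buffered]
  take FileStream:  [Widget Container object] + [FileStream Container object] + [Buffered Widget Container object] + [FileStream Buffered]
  take Buffered:  [Widget Container object] + [Container object] + [Buffered Widget Container object] + [Buffered]
  take Widget:  [Widget Container object] + [Container object] + [Widget Container object]
  take Container:  [Container object] + [Container object] + [Container object]
  take object:  [object] + [object] + [object]
MRO: Stream Canvas Label Readable FileStream Buffered Widget Container object
greet is defined in: Container, FileStream, Readable. First along the MRO is Readable.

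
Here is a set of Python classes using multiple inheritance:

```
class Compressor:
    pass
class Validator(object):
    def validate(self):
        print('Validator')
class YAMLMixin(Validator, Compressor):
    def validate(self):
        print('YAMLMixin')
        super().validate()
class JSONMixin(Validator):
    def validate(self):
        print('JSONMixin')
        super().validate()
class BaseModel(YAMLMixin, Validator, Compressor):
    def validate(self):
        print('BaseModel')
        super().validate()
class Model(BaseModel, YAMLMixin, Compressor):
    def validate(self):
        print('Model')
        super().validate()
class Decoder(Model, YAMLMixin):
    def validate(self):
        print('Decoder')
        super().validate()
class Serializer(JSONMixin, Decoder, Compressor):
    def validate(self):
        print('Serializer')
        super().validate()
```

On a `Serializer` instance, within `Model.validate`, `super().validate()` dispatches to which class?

BaseModel

L[Serializer] = Serializer + merge(L[JSONMixin], L[Decoder], L[Compressor], [JSONMixin Decoder Compressor])
  take JSONMixin:  [JSONMixin Validator object] + [Decoder Model BaseModel YAMLMixin Validator Compressor object] + [Compressor object] + [JSONMixin Decoder Compressor]
  take Decoder:  [Validator object] + [Decoder Model BaseModel YAMLMixin Validator Compressor object] + [Compressor object] + [Decoder Compressor]
  take Model:  [Validator object] + [Model BaseModel YAMLMixin Validator Compressor object] + [Compressor object] + [Compressor]
  take BaseModel:  [Validator object] + [BaseModel YAMLMixin Validator Compressor object] + [Compressor object] + [Compressor]
  take YAMLMixin:  [Validator object] + [YAMLMixin Validator Compressor object] + [Compressor object] + [Compressor]
  take Validator:  [Validator object] + [Validator Compressor object] + [Compressor object] + [Compressor]
  take Compressor:  [object] + [Compressor object] + [Compressor object] + [Compressor]
  take object:  [object] + [object] + [object]
MRO: Serializer JSONMixin Decoder Model BaseModel YAMLMixin Validator Compressor object
super() in Model.validate on a Serializer instance goes to the class after Model in Serializer's MRO: BaseModel.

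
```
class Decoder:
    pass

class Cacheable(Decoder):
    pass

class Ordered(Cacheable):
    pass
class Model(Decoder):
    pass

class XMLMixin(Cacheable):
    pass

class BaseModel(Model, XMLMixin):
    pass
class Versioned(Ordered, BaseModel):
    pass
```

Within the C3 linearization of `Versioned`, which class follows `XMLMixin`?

Cacheable

L[Versioned] = Versioned + merge(L[Ordered], L[BaseModel], [Ordered BaseModel])
  take Ordered:  [Ordered Cacheable Decoder object] + [BaseModel Model XMLMixin Cacheable Decoder object] + [Ordered BaseModel]
  take BaseModel:  [Cacheable Decoder object] + [BaseModel Model XMLMixin Cacheable Decoder object] + [BaseModel]
  take Model:  [Cacheable Decoder object] + [Model XMLMixin Cacheable Decoder object]
  take XMLMixin:  [Cacheable Decoder object] + [XMLMixin Cacheable Decoder object]
  take Cacheable:  [Cacheable Decoder object] + [Cacheable Decoder object]
  take Decoder:  [Decoder object] + [Decoder object]
  take object:  [object] + [object]
MRO: Versioned Ordered BaseModel Model XMLMixin Cacheable Decoder object
XMLMixin is at position 4; next is Cacheable.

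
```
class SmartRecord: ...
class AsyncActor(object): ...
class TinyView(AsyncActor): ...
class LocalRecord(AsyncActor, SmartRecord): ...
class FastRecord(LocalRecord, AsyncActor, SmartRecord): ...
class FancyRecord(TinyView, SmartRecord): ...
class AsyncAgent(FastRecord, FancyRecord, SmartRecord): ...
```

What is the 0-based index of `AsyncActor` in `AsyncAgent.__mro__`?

5

L[AsyncAgent] = AsyncAgent + merge(L[FastRecord], L[FancyRecord], L[SmartRecord], [FastRecord FancyRecord SmartRecord])
  take FastRecord:  [FastRecord LocalRecord AsyncActor SmartRecord object] + [FancyRecord TinyView AsyncActor SmartRecord object] + [SmartRecord object] + [FastRecord FancyRecord SmartRecord]
  take LocalRecord:  [LocalRecord AsyncActor SmartRecord object] + [FancyRecord TinyView AsyncActor SmartRecord object] + [SmartRecord object] + [FancyRecord SmartRecord]
  take FancyRecord:  [AsyncActor SmartRecord object] + [FancyRecord TinyView AsyncActor SmartRecord object] + [SmartRecord object] + [FancyRecord SmartRecord]
  take TinyView:  [AsyncActor SmartRecord object] + [TinyView AsyncActor SmartRecord object] + [SmartRecord object] + [SmartRecord]
  take AsyncActor:  [AsyncActor SmartRecord object] + [AsyncActor SmartRecord object] + [SmartRecord object] + [SmartRecord]
  take SmartRecord:  [SmartRecord object] + [SmartRecord object] + [SmartRecord object] + [SmartRecord]
  take object:  [object] + [object] + [object]
MRO: AsyncAgent FastRecord LocalRecord FancyRecord TinyView AsyncActor SmartRecord object
AsyncActor sits at index 5.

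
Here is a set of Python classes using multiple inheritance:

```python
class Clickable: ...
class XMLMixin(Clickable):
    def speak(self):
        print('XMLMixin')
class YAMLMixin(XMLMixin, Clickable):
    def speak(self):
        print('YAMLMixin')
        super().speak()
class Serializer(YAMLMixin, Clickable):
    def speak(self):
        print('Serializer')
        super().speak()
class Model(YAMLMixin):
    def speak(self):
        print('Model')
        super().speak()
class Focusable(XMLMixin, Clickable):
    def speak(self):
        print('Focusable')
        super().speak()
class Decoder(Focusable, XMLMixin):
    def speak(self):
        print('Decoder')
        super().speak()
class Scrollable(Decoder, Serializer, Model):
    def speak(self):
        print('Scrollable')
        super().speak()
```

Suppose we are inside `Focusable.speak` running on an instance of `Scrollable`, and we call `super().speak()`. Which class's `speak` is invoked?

L[Scrollable] = Scrollable + merge(L[Decoder], L[Serializer], L[Model], [Decoder Serializer Model])
  take Decoder:  [Decoder Focusable XMLMixin Clickable object] + [Serializer YAMLMixin XMLMixin Clickable object] + [Model YAMLMixin XMLMixin Clickable object] + [Decoder Serializer Model]
  take Focusable:  [Focusable XMLMixin Clickable object] + [Serializer YAMLMixin XMLMixin Clickable object] + [Model YAMLMixin XMLMixin Clickable object] + [Serializer Model]
  take Serializer:  [XMLMixin Clickable object] + [Serializer YAMLMixin XMLMixin Clickable object] + [Model YAMLMixin XMLMixin Clickable object] + [Serializer Model]
  take Model:  [XMLMixin Clickable object] + [YAMLMixin XMLMixin Clickable object] + [Model YAMLMixin XMLMixin Clickable object] + [Model]
  take YAMLMixin:  [XMLMixin Clickable object] + [YAMLMixin XMLMixin Clickable object] + [YAMLMixin XMLMixin Clickable object]
  take XMLMixin:  [XMLMixin Clickable object] + [XMLMixin Clickable object] + [XMLMixin Clickable object]
  take Clickable:  [Clickable object] + [Clickable object] + [Clickable object]
  take object:  [object] + [object] + [object]
MRO: Scrollable Decoder Focusable Serializer Model YAMLMixin XMLMixin Clickable object
super() in Focusable.speak on a Scrollable instance goes to the class after Focusable in Scrollable's MRO: Serializer.

Serializer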